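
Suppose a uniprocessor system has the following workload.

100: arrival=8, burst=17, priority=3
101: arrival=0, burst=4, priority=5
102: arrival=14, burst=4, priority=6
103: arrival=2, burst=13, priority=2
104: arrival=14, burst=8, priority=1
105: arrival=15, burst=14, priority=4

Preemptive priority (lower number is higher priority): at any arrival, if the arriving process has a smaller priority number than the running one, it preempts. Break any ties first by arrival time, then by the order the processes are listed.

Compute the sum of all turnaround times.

Timeline: | 101 0-2 | 103 2-14 | 104 14-22 | 103 22-23 | 100 23-40 | 105 40-54 | 101 54-56 | 102 56-60 |
Completion: 100=40  101=56  102=60  103=23  104=22  105=54
Turnaround = completion − arrival: 100=32, 101=56, 102=46, 103=21, 104=8, 105=39
Total turnaround = 32 + 56 + 46 + 21 + 8 + 39 = 202

202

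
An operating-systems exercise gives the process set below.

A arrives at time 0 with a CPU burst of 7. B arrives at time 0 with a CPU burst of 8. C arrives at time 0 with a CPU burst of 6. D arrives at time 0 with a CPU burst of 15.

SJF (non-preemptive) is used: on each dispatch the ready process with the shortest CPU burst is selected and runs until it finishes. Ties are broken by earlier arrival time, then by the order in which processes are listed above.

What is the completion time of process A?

13

Timeline: | C 0-6 | A 6-13 | B 13-21 | D 21-36 |
Completion: A=13  B=21  C=6  D=36
Turnaround (C−A): A=13  B=21  C=6  D=36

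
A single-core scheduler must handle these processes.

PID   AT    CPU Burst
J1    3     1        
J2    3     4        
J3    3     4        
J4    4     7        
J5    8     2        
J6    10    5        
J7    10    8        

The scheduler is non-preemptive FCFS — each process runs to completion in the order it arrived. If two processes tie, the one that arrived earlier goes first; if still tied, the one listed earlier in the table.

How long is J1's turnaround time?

Timeline: | idle 0-3 | J1 3-4 | J2 4-8 | J3 8-12 | J4 12-19 | J5 19-21 | J6 21-26 | J7 26-34 |
Completion: J1=4  J2=8  J3=12  J4=19  J5=21  J6=26  J7=34
Turnaround (C−A): J1=1  J2=5  J3=9  J4=15  J5=13  J6=16  J7=24
Turnaround(J1) = completion − arrival = 4 − 3 = 1

1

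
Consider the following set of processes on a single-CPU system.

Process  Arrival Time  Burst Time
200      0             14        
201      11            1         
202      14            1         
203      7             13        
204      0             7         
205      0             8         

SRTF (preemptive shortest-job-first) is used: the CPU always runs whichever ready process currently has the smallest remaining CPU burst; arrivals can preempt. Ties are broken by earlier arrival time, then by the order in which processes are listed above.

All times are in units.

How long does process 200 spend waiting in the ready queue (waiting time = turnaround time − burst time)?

Timeline: | 204 0-7 | 205 7-11 | 201 11-12 | 205 12-14 | 202 14-15 | 205 15-17 | 203 17-30 | 200 30-44 |
Completion: 200=44  201=12  202=15  203=30  204=7  205=17
Turnaround (C−A): 200=44  201=1  202=1  203=23  204=7  205=17
Waiting(200) = turnaround − burst = 44 − 14 = 30

30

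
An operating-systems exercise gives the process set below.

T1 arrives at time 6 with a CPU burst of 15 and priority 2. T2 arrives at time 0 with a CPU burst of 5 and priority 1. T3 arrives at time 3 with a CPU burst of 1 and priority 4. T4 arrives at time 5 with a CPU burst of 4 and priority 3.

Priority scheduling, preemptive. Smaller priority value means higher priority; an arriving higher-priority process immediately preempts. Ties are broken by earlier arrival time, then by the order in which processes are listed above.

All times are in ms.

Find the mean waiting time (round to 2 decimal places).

9.00

Gantt: | T2 0-5 | T4 5-6 | T1 6-21 | T4 21-24 | T3 24-25 |
Completion: T1=21  T2=5  T3=25  T4=24
Waiting times: T1=0, T2=0, T3=21, T4=15
Average waiting = (0+0+21+15) / 4 = 36/4 = 9.00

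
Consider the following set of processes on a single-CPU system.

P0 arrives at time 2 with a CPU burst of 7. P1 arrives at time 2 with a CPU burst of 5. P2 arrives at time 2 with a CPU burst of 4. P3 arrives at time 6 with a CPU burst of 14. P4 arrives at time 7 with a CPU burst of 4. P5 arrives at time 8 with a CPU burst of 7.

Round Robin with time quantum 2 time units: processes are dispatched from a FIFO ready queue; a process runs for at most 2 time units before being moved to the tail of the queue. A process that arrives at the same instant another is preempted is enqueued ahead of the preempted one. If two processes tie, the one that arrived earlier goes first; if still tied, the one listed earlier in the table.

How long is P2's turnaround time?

18

Timeline: | idle 0-2 | P0 2-4 | P1 4-6 | P2 6-8 | P0 8-10 | P3 10-12 | P1 12-14 | P4 14-16 | P5 16-18 | P2 18-20 | P0 20-22 | P3 22-24 | P1 24-25 | P4 25-27 | P5 27-29 | P0 29-30 | P3 30-32 | P5 32-34 | P3 34-36 | P5 36-37 | P3 37-43 |
Completion: P0=30  P1=25  P2=20  P3=43  P4=27  P5=37
Turnaround(P2) = completion − arrival = 20 − 2 = 18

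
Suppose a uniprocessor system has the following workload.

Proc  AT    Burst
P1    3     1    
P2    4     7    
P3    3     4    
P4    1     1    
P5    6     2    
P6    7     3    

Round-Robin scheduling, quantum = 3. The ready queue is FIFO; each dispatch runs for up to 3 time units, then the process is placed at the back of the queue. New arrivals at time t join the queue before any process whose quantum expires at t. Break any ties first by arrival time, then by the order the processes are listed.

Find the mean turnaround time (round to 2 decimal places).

7.50

Gantt: | idle 0-1 | P4 1-2 | idle 2-3 | P1 3-4 | P3 4-7 | P2 7-10 | P5 10-12 | P6 12-15 | P3 15-16 | P2 16-20 |
Completion: P1=4  P2=20  P3=16  P4=2  P5=12  P6=15
Turnaround (C−A): P1=1  P2=16  P3=13  P4=1  P5=6  P6=8
Turnaround times: P1=1, P2=16, P3=13, P4=1, P5=6, P6=8
Average turnaround = (1+16+13+1+6+8) / 6 = 45/6 = 7.50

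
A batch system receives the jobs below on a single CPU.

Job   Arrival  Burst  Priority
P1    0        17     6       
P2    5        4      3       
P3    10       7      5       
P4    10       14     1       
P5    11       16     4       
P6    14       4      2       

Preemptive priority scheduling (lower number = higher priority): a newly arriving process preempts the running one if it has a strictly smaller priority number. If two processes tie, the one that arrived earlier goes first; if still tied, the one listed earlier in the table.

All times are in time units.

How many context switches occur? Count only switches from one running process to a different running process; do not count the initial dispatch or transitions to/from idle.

Timeline: | P1 0-5 | P2 5-9 | P1 9-10 | P4 10-24 | P6 24-28 | P5 28-44 | P3 44-51 | P1 51-62 |
Completion: P1=62  P2=9  P3=51  P4=24  P5=44  P6=28

7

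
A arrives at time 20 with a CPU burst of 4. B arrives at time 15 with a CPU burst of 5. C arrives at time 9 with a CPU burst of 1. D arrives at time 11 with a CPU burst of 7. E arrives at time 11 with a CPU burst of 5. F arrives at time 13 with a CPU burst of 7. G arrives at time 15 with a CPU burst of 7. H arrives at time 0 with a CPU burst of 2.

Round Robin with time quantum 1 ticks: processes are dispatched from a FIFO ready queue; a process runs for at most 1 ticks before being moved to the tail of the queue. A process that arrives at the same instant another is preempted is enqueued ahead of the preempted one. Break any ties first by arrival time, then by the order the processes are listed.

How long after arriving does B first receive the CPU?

Gantt: | H 0-2 | idle 2-9 | C 9-10 | idle 10-11 | D 11-12 | E 12-13 | D 13-14 | F 14-15 | E 15-16 | D 16-17 | B 17-18 | G 18-19 | F 19-20 | E 20-21 | D 21-22 | B 22-23 | G 23-24 | A 24-25 | F 25-26 | E 26-27 | D 27-28 | B 28-29 | G 29-30 | A 30-31 | F 31-32 | E 32-33 | D 33-34 | B 34-35 | G 35-36 | A 36-37 | F 37-38 | D 38-39 | B 39-40 | G 40-41 | A 41-42 | F 42-43 | G 43-44 | F 44-45 | G 45-46 |
Completion: A=42  B=40  C=10  D=39  E=33  F=45  G=46  H=2
Turnaround (C−A): A=22  B=25  C=1  D=28  E=22  F=32  G=31  H=2
Response(B) = first start − arrival = 17 − 15 = 2

2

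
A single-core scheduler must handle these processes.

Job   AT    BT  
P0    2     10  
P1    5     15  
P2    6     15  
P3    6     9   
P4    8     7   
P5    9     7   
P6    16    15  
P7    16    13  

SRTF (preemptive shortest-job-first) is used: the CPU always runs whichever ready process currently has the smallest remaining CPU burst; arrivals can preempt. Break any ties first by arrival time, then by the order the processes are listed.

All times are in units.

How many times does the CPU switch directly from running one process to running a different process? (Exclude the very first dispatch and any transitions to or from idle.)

Gantt: | idle 0-2 | P0 2-12 | P4 12-19 | P5 19-26 | P3 26-35 | P7 35-48 | P1 48-63 | P2 63-78 | P6 78-93 |
Completion: P0=12  P1=63  P2=78  P3=35  P4=19  P5=26  P6=93  P7=48

7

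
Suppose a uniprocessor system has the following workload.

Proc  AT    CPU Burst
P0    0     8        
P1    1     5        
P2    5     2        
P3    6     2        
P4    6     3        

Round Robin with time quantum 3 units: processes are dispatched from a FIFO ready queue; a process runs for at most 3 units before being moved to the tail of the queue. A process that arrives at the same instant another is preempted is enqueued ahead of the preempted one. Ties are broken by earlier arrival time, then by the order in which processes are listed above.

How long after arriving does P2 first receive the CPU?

4

Schedule: | P0 0-3 | P1 3-6 | P0 6-9 | P2 9-11 | P3 11-13 | P4 13-16 | P1 16-18 | P0 18-20 |
Completion: P0=20  P1=18  P2=11  P3=13  P4=16
Response(P2) = first start − arrival = 9 − 5 = 4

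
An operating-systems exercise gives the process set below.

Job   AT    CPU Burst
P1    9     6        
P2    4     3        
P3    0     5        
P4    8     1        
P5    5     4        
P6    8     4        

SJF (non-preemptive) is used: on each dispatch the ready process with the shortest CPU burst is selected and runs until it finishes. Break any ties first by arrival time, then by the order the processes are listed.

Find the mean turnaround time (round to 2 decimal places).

6.83

Schedule: | P3 0-5 | P2 5-8 | P4 8-9 | P5 9-13 | P6 13-17 | P1 17-23 |
Completion: P1=23  P2=8  P3=5  P4=9  P5=13  P6=17
Turnaround (C−A): P1=14  P2=4  P3=5  P4=1  P5=8  P6=9
Turnaround times: P1=14, P2=4, P3=5, P4=1, P5=8, P6=9
Average turnaround = (14+4+5+1+8+9) / 6 = 41/6 = 6.83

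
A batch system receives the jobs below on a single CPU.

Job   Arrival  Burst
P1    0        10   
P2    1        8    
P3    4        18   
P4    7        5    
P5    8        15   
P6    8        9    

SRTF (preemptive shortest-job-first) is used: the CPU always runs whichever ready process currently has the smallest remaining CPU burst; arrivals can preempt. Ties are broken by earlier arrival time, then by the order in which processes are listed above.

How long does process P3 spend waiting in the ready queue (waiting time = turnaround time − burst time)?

43

Timeline: | P1 0-1 | P2 1-9 | P4 9-14 | P1 14-23 | P6 23-32 | P5 32-47 | P3 47-65 |
Completion: P1=23  P2=9  P3=65  P4=14  P5=47  P6=32
Turnaround (C−A): P1=23  P2=8  P3=61  P4=7  P5=39  P6=24
Waiting(P3) = turnaround − burst = 61 − 18 = 43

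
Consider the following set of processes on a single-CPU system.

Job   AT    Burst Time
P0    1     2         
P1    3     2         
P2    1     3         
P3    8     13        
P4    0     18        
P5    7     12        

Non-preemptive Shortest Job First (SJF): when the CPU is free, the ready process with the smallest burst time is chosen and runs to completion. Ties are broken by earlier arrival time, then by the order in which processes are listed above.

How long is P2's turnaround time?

Schedule: | P4 0-18 | P0 18-20 | P1 20-22 | P2 22-25 | P5 25-37 | P3 37-50 |
Completion: P0=20  P1=22  P2=25  P3=50  P4=18  P5=37
Turnaround(P2) = completion − arrival = 25 − 1 = 24

24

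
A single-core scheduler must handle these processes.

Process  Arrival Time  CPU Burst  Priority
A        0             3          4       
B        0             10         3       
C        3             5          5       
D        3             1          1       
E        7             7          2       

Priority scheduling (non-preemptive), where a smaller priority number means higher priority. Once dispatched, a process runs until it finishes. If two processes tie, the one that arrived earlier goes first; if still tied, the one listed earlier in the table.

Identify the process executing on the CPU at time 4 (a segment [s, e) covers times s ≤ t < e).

Timeline: | B 0-10 | D 10-11 | E 11-18 | A 18-21 | C 21-26 |
Completion: A=21  B=10  C=26  D=11  E=18
Turnaround (C−A): A=21  B=10  C=23  D=8  E=11

B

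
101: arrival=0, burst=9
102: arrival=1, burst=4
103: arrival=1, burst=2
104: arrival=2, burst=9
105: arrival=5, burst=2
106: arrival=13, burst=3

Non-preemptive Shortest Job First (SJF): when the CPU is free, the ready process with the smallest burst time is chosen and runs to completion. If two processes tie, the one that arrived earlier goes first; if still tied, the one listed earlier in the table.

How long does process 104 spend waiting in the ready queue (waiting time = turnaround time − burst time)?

Schedule: | 101 0-9 | 103 9-11 | 105 11-13 | 106 13-16 | 102 16-20 | 104 20-29 |
Completion: 101=9  102=20  103=11  104=29  105=13  106=16
Turnaround (C−A): 101=9  102=19  103=10  104=27  105=8  106=3
Waiting(104) = turnaround − burst = 27 − 9 = 18

18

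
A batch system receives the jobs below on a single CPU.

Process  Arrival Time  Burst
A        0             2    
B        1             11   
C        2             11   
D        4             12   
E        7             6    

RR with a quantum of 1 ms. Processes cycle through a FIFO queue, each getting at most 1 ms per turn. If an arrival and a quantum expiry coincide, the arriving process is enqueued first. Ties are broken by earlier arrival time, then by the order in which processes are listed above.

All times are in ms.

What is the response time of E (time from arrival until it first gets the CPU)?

2

Timeline: | A 0-1 | B 1-2 | A 2-3 | C 3-4 | B 4-5 | D 5-6 | C 6-7 | B 7-8 | D 8-9 | E 9-10 | C 10-11 | B 11-12 | D 12-13 | E 13-14 | C 14-15 | B 15-16 | D 16-17 | E 17-18 | C 18-19 | B 19-20 | D 20-21 | E 21-22 | C 22-23 | B 23-24 | D 24-25 | E 25-26 | C 26-27 | B 27-28 | D 28-29 | E 29-30 | C 30-31 | B 31-32 | D 32-33 | C 33-34 | B 34-35 | D 35-36 | C 36-37 | B 37-38 | D 38-39 | C 39-40 | D 40-42 |
Completion: A=3  B=38  C=40  D=42  E=30
Turnaround (C−A): A=3  B=37  C=38  D=38  E=23
Response(E) = first start − arrival = 9 − 7 = 2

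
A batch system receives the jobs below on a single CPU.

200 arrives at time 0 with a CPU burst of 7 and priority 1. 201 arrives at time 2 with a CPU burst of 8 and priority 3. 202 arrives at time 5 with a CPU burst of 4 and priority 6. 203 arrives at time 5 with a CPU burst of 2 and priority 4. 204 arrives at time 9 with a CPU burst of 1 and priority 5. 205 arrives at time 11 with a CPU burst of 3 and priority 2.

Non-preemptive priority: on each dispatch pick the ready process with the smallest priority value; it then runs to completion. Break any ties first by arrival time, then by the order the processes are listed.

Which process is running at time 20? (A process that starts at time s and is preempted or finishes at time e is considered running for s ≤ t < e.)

Schedule: | 200 0-7 | 201 7-15 | 205 15-18 | 203 18-20 | 204 20-21 | 202 21-25 |
Completion: 200=7  201=15  202=25  203=20  204=21  205=18
Turnaround (C−A): 200=7  201=13  202=20  203=15  204=12  205=7

204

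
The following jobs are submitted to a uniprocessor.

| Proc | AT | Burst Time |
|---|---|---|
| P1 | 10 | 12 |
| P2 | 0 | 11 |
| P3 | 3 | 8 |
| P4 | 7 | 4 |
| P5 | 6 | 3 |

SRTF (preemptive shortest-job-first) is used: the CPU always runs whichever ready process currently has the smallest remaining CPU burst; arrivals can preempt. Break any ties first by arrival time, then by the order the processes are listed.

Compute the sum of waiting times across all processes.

Schedule: | P2 0-6 | P5 6-9 | P4 9-13 | P2 13-18 | P3 18-26 | P1 26-38 |
Completion: P1=38  P2=18  P3=26  P4=13  P5=9
Turnaround (C−A): P1=28  P2=18  P3=23  P4=6  P5=3
Waiting = turnaround − burst: P1=16, P2=7, P3=15, P4=2, P5=0
Total waiting = 16 + 7 + 15 + 2 + 0 = 40

40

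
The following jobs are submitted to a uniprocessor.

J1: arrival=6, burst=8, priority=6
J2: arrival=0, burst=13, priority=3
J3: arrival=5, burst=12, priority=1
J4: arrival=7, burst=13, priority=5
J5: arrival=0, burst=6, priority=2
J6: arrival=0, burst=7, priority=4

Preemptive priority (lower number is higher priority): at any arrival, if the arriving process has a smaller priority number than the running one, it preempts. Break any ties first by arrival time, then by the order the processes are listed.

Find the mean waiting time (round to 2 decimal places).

Timeline: | J5 0-5 | J3 5-17 | J5 17-18 | J2 18-31 | J6 31-38 | J4 38-51 | J1 51-59 |
Completion: J1=59  J2=31  J3=17  J4=51  J5=18  J6=38
Waiting times: J1=45, J2=18, J3=0, J4=31, J5=12, J6=31
Average waiting = (45+18+0+31+12+31) / 6 = 137/6 = 22.83

22.83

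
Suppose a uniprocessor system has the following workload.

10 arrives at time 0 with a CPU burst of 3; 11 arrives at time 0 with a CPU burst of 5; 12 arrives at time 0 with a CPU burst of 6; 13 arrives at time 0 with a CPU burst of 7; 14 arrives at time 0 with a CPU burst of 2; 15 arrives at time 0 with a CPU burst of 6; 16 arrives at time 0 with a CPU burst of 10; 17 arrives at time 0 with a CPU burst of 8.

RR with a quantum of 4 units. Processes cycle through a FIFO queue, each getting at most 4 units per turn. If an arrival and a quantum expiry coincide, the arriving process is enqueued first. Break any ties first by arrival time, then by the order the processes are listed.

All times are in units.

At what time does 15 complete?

Gantt: | 10 0-3 | 11 3-7 | 12 7-11 | 13 11-15 | 14 15-17 | 15 17-21 | 16 21-25 | 17 25-29 | 11 29-30 | 12 30-32 | 13 32-35 | 15 35-37 | 16 37-41 | 17 41-45 | 16 45-47 |
Completion: 10=3  11=30  12=32  13=35  14=17  15=37  16=47  17=45

37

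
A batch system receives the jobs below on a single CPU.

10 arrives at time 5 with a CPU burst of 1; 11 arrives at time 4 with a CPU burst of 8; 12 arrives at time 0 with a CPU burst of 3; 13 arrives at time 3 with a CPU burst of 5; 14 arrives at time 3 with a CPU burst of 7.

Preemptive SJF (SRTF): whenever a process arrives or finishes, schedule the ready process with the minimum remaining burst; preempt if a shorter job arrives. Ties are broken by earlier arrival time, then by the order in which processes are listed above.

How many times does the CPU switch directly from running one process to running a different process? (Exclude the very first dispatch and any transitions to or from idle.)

Timeline: | 12 0-3 | 13 3-5 | 10 5-6 | 13 6-9 | 14 9-16 | 11 16-24 |
Completion: 10=6  11=24  12=3  13=9  14=16
Turnaround (C−A): 10=1  11=20  12=3  13=6  14=13

5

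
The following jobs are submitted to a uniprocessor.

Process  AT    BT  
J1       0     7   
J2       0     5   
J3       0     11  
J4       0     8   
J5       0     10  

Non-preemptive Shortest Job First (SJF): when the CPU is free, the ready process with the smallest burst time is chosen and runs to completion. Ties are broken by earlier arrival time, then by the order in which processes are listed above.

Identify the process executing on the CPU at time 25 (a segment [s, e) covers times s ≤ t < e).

J5

Timeline: | J2 0-5 | J1 5-12 | J4 12-20 | J5 20-30 | J3 30-41 |
Completion: J1=12  J2=5  J3=41  J4=20  J5=30
Turnaround (C−A): J1=12  J2=5  J3=41  J4=20  J5=30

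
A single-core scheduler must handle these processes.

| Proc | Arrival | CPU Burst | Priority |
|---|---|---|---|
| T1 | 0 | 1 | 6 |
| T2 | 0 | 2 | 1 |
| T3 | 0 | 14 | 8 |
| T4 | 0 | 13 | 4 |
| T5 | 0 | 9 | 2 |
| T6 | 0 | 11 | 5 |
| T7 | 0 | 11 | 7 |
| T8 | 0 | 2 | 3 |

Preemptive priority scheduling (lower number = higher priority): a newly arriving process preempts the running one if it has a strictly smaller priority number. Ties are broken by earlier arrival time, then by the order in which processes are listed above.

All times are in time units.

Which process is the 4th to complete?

Schedule: | T2 0-2 | T5 2-11 | T8 11-13 | T4 13-26 | T6 26-37 | T1 37-38 | T7 38-49 | T3 49-63 |
Completion: T1=38  T2=2  T3=63  T4=26  T5=11  T6=37  T7=49  T8=13
Finish order: T2 → T5 → T8 → T4 → T6 → T1 → T7 → T3

T4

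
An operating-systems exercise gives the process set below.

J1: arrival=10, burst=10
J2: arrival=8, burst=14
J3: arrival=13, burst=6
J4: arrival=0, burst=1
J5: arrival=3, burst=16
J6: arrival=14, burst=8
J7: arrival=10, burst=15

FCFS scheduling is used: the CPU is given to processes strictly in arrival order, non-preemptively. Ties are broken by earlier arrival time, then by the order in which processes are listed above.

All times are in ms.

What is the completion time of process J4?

1

Gantt: | J4 0-1 | idle 1-3 | J5 3-19 | J2 19-33 | J1 33-43 | J7 43-58 | J3 58-64 | J6 64-72 |
Completion: J1=43  J2=33  J3=64  J4=1  J5=19  J6=72  J7=58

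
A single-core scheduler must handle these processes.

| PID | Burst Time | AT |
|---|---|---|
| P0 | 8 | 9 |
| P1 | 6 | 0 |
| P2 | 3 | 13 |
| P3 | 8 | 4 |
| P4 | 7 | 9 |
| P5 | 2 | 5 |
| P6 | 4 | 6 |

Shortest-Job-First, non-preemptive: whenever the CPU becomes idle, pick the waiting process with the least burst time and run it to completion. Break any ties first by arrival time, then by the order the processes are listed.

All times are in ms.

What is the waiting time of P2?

Gantt: | P1 0-6 | P5 6-8 | P6 8-12 | P4 12-19 | P2 19-22 | P3 22-30 | P0 30-38 |
Completion: P0=38  P1=6  P2=22  P3=30  P4=19  P5=8  P6=12
Waiting(P2) = turnaround − burst = 9 − 3 = 6

6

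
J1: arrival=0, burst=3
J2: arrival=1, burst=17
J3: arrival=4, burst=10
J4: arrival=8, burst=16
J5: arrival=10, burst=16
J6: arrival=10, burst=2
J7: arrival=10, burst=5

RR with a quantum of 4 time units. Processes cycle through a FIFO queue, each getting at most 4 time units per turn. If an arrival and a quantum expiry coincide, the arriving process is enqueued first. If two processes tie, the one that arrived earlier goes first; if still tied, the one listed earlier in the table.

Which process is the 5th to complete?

J2

Timeline: | J1 0-3 | J2 3-7 | J3 7-11 | J2 11-15 | J4 15-19 | J5 19-23 | J6 23-25 | J7 25-29 | J3 29-33 | J2 33-37 | J4 37-41 | J5 41-45 | J7 45-46 | J3 46-48 | J2 48-52 | J4 52-56 | J5 56-60 | J2 60-61 | J4 61-65 | J5 65-69 |
Completion: J1=3  J2=61  J3=48  J4=65  J5=69  J6=25  J7=46
Turnaround (C−A): J1=3  J2=60  J3=44  J4=57  J5=59  J6=15  J7=36
Finish order: J1 → J6 → J7 → J3 → J2 → J4 → J5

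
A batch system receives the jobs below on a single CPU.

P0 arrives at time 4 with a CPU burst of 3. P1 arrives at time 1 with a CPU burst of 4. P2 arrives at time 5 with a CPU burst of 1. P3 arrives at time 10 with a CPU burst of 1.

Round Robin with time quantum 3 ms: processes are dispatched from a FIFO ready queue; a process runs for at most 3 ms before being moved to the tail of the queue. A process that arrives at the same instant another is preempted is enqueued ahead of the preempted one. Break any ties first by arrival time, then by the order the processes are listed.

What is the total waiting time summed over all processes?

6

Schedule: | idle 0-1 | P1 1-4 | P0 4-7 | P1 7-8 | P2 8-9 | idle 9-10 | P3 10-11 |
Completion: P0=7  P1=8  P2=9  P3=11
Waiting = turnaround − burst: P0=0, P1=3, P2=3, P3=0
Total waiting = 0 + 3 + 3 + 0 = 6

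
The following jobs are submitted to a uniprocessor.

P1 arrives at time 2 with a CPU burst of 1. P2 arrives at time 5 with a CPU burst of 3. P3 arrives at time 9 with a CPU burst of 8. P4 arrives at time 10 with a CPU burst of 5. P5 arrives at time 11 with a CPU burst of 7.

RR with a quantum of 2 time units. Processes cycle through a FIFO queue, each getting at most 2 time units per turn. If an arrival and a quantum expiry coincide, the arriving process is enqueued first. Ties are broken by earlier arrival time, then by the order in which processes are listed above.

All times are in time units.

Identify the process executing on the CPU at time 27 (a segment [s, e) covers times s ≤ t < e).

P3

Timeline: | idle 0-2 | P1 2-3 | idle 3-5 | P2 5-8 | idle 8-9 | P3 9-11 | P4 11-13 | P5 13-15 | P3 15-17 | P4 17-19 | P5 19-21 | P3 21-23 | P4 23-24 | P5 24-26 | P3 26-28 | P5 28-29 |
Completion: P1=3  P2=8  P3=28  P4=24  P5=29
Turnaround (C−A): P1=1  P2=3  P3=19  P4=14  P5=18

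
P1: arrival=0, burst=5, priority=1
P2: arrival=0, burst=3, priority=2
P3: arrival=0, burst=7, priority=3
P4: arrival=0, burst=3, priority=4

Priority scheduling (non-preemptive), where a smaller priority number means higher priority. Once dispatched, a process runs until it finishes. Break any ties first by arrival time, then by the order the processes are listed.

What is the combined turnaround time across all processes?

Timeline: | P1 0-5 | P2 5-8 | P3 8-15 | P4 15-18 |
Completion: P1=5  P2=8  P3=15  P4=18
Turnaround (C−A): P1=5  P2=8  P3=15  P4=18
Turnaround = completion − arrival: P1=5, P2=8, P3=15, P4=18
Total turnaround = 5 + 8 + 15 + 18 = 46

46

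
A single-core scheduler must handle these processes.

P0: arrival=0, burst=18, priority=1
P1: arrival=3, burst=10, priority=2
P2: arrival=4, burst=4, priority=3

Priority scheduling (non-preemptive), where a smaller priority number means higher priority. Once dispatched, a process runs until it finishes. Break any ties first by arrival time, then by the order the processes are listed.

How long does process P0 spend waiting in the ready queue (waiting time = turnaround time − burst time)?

0

Timeline: | P0 0-18 | P1 18-28 | P2 28-32 |
Completion: P0=18  P1=28  P2=32
Waiting(P0) = turnaround − burst = 18 − 18 = 0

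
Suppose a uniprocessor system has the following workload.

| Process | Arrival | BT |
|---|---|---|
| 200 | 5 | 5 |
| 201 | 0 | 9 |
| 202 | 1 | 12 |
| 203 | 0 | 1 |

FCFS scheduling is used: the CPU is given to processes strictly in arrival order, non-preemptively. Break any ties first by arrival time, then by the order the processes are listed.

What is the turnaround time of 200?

Timeline: | 201 0-9 | 203 9-10 | 202 10-22 | 200 22-27 |
Completion: 200=27  201=9  202=22  203=10
Turnaround (C−A): 200=22  201=9  202=21  203=10
Turnaround(200) = completion − arrival = 27 − 5 = 22

22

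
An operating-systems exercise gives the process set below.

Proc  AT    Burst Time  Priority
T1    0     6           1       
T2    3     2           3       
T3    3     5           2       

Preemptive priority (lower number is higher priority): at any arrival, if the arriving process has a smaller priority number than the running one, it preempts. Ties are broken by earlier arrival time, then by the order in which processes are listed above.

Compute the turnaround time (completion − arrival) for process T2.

10

Schedule: | T1 0-6 | T3 6-11 | T2 11-13 |
Completion: T1=6  T2=13  T3=11
Turnaround (C−A): T1=6  T2=10  T3=8
Turnaround(T2) = completion − arrival = 13 − 3 = 10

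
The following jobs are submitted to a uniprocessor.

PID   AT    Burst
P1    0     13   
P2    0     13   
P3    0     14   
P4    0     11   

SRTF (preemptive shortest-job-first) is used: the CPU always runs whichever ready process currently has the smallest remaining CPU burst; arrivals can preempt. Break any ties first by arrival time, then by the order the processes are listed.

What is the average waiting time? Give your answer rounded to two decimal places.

18.00

Schedule: | P4 0-11 | P1 11-24 | P2 24-37 | P3 37-51 |
Completion: P1=24  P2=37  P3=51  P4=11
Turnaround (C−A): P1=24  P2=37  P3=51  P4=11
Waiting times: P1=11, P2=24, P3=37, P4=0
Average waiting = (11+24+37+0) / 4 = 72/4 = 18.00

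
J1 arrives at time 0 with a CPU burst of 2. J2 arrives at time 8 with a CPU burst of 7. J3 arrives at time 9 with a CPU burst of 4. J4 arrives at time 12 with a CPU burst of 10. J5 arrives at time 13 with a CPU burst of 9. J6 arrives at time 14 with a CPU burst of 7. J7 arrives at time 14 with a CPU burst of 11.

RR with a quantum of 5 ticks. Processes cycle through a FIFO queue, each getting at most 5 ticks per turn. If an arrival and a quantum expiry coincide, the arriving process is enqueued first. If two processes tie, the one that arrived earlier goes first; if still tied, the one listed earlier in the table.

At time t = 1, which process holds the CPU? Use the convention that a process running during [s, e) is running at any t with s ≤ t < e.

Schedule: | J1 0-2 | idle 2-8 | J2 8-13 | J3 13-17 | J4 17-22 | J5 22-27 | J2 27-29 | J6 29-34 | J7 34-39 | J4 39-44 | J5 44-48 | J6 48-50 | J7 50-56 |
Completion: J1=2  J2=29  J3=17  J4=44  J5=48  J6=50  J7=56
Turnaround (C−A): J1=2  J2=21  J3=8  J4=32  J5=35  J6=36  J7=42

J1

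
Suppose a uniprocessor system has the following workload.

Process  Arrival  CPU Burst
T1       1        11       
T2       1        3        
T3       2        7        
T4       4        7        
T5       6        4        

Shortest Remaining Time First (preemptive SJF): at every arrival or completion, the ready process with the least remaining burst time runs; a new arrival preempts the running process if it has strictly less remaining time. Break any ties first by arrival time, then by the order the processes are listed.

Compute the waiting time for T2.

0

Timeline: | idle 0-1 | T2 1-4 | T3 4-6 | T5 6-10 | T3 10-15 | T4 15-22 | T1 22-33 |
Completion: T1=33  T2=4  T3=15  T4=22  T5=10
Turnaround (C−A): T1=32  T2=3  T3=13  T4=18  T5=4
Waiting(T2) = turnaround − burst = 3 − 3 = 0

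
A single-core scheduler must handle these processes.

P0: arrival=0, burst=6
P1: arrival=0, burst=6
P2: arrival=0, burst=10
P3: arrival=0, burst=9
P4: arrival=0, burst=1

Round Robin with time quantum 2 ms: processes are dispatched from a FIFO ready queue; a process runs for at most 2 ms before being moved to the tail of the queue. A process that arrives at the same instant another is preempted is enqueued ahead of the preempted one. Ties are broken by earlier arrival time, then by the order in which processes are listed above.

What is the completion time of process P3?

Schedule: | P0 0-2 | P1 2-4 | P2 4-6 | P3 6-8 | P4 8-9 | P0 9-11 | P1 11-13 | P2 13-15 | P3 15-17 | P0 17-19 | P1 19-21 | P2 21-23 | P3 23-25 | P2 25-27 | P3 27-29 | P2 29-31 | P3 31-32 |
Completion: P0=19  P1=21  P2=31  P3=32  P4=9

32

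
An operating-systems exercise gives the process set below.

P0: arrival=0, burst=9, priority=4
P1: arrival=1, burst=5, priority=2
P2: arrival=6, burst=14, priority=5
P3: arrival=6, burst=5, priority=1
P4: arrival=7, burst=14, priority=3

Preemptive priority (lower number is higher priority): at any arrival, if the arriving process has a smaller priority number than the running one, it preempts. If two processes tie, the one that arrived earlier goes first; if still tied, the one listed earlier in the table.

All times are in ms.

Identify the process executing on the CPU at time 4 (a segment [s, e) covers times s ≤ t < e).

Timeline: | P0 0-1 | P1 1-6 | P3 6-11 | P4 11-25 | P0 25-33 | P2 33-47 |
Completion: P0=33  P1=6  P2=47  P3=11  P4=25
Turnaround (C−A): P0=33  P1=5  P2=41  P3=5  P4=18

P1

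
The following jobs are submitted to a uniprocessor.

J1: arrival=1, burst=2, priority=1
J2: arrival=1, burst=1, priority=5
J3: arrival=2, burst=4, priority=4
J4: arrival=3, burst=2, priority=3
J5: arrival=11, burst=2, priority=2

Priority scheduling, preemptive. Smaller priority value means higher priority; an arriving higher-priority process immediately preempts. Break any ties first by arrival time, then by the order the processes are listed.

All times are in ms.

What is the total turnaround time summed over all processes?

Gantt: | idle 0-1 | J1 1-3 | J4 3-5 | J3 5-9 | J2 9-10 | idle 10-11 | J5 11-13 |
Completion: J1=3  J2=10  J3=9  J4=5  J5=13
Turnaround (C−A): J1=2  J2=9  J3=7  J4=2  J5=2
Turnaround = completion − arrival: J1=2, J2=9, J3=7, J4=2, J5=2
Total turnaround = 2 + 9 + 7 + 2 + 2 = 22

22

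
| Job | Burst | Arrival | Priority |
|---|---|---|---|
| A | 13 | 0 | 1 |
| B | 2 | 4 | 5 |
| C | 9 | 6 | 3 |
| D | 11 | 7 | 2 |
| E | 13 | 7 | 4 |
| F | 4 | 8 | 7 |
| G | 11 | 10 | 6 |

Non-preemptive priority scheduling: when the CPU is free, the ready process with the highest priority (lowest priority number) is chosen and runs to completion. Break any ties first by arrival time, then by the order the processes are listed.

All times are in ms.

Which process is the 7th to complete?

F

Schedule: | A 0-13 | D 13-24 | C 24-33 | E 33-46 | B 46-48 | G 48-59 | F 59-63 |
Completion: A=13  B=48  C=33  D=24  E=46  F=63  G=59
Finish order: A → D → C → E → B → G → F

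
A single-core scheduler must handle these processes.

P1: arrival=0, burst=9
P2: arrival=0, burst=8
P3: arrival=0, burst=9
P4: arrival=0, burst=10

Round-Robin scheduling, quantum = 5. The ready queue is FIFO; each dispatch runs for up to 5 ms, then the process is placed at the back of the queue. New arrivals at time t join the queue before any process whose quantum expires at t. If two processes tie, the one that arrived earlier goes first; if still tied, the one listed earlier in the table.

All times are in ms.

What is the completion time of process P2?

Schedule: | P1 0-5 | P2 5-10 | P3 10-15 | P4 15-20 | P1 20-24 | P2 24-27 | P3 27-31 | P4 31-36 |
Completion: P1=24  P2=27  P3=31  P4=36

27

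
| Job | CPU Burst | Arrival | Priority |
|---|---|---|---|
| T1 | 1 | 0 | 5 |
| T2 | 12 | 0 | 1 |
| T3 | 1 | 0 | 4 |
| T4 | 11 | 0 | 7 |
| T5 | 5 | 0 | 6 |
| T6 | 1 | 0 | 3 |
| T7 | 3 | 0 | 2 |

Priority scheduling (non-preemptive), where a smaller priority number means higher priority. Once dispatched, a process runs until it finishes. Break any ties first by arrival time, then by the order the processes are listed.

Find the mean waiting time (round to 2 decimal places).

Schedule: | T2 0-12 | T7 12-15 | T6 15-16 | T3 16-17 | T1 17-18 | T5 18-23 | T4 23-34 |
Completion: T1=18  T2=12  T3=17  T4=34  T5=23  T6=16  T7=15
Waiting times: T1=17, T2=0, T3=16, T4=23, T5=18, T6=15, T7=12
Average waiting = (17+0+16+23+18+15+12) / 7 = 101/7 = 14.43

14.43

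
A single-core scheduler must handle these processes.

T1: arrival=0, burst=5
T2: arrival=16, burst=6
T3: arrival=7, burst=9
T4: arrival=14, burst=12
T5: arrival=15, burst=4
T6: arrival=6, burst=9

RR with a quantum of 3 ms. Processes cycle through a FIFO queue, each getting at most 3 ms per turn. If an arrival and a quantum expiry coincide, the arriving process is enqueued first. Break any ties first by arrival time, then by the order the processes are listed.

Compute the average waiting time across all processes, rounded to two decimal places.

14.17

Timeline: | T1 0-5 | idle 5-6 | T6 6-9 | T3 9-12 | T6 12-15 | T3 15-18 | T4 18-21 | T5 21-24 | T6 24-27 | T2 27-30 | T3 30-33 | T4 33-36 | T5 36-37 | T2 37-40 | T4 40-46 |
Completion: T1=5  T2=40  T3=33  T4=46  T5=37  T6=27
Turnaround (C−A): T1=5  T2=24  T3=26  T4=32  T5=22  T6=21
Waiting times: T1=0, T2=18, T3=17, T4=20, T5=18, T6=12
Average waiting = (0+18+17+20+18+12) / 6 = 85/6 = 14.17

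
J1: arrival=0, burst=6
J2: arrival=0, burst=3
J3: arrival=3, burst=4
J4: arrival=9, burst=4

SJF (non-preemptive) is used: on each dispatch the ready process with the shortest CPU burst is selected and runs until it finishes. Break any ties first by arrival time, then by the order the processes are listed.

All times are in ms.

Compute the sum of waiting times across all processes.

11

Schedule: | J2 0-3 | J3 3-7 | J1 7-13 | J4 13-17 |
Completion: J1=13  J2=3  J3=7  J4=17
Waiting = turnaround − burst: J1=7, J2=0, J3=0, J4=4
Total waiting = 7 + 0 + 0 + 4 = 11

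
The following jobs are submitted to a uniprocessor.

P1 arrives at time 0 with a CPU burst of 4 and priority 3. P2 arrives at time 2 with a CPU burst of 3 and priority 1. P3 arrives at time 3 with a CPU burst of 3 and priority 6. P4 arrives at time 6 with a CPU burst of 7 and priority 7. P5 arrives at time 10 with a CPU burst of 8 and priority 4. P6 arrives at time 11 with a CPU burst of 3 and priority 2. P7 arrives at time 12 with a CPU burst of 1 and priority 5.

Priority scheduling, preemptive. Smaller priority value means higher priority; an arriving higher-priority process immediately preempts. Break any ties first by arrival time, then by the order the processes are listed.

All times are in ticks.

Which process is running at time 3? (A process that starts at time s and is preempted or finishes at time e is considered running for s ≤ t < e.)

P2

Gantt: | P1 0-2 | P2 2-5 | P1 5-7 | P3 7-10 | P5 10-11 | P6 11-14 | P5 14-21 | P7 21-22 | P4 22-29 |
Completion: P1=7  P2=5  P3=10  P4=29  P5=21  P6=14  P7=22
Turnaround (C−A): P1=7  P2=3  P3=7  P4=23  P5=11  P6=3  P7=10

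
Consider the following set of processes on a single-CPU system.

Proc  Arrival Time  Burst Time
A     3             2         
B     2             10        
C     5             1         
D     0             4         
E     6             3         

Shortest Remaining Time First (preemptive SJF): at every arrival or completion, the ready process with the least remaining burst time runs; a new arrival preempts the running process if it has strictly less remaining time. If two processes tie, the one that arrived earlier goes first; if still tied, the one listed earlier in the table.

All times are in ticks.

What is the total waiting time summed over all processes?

11

Schedule: | D 0-4 | A 4-6 | C 6-7 | E 7-10 | B 10-20 |
Completion: A=6  B=20  C=7  D=4  E=10
Waiting = turnaround − burst: A=1, B=8, C=1, D=0, E=1
Total waiting = 1 + 8 + 1 + 0 + 1 = 11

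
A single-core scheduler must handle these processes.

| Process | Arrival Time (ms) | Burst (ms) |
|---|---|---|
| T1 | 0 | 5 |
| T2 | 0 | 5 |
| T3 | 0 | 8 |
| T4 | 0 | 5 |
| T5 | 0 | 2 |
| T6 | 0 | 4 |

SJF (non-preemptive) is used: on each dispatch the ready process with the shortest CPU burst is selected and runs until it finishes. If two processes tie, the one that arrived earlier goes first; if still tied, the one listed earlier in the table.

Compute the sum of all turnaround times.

Schedule: | T5 0-2 | T6 2-6 | T1 6-11 | T2 11-16 | T4 16-21 | T3 21-29 |
Completion: T1=11  T2=16  T3=29  T4=21  T5=2  T6=6
Turnaround (C−A): T1=11  T2=16  T3=29  T4=21  T5=2  T6=6
Turnaround = completion − arrival: T1=11, T2=16, T3=29, T4=21, T5=2, T6=6
Total turnaround = 11 + 16 + 29 + 21 + 2 + 6 = 85

85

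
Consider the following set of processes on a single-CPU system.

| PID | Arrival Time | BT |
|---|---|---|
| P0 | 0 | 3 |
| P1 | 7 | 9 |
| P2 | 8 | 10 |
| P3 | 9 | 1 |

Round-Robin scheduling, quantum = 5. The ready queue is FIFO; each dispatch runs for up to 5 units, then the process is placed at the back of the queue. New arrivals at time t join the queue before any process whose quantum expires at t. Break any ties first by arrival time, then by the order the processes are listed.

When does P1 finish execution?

Timeline: | P0 0-3 | idle 3-7 | P1 7-12 | P2 12-17 | P3 17-18 | P1 18-22 | P2 22-27 |
Completion: P0=3  P1=22  P2=27  P3=18
Turnaround (C−A): P0=3  P1=15  P2=19  P3=9

22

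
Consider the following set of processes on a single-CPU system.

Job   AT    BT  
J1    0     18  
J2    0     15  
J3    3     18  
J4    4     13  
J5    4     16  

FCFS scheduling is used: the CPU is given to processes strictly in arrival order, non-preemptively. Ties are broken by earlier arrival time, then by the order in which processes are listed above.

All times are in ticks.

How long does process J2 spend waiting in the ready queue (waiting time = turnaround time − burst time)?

18

Gantt: | J1 0-18 | J2 18-33 | J3 33-51 | J4 51-64 | J5 64-80 |
Completion: J1=18  J2=33  J3=51  J4=64  J5=80
Turnaround (C−A): J1=18  J2=33  J3=48  J4=60  J5=76
Waiting(J2) = turnaround − burst = 33 − 15 = 18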